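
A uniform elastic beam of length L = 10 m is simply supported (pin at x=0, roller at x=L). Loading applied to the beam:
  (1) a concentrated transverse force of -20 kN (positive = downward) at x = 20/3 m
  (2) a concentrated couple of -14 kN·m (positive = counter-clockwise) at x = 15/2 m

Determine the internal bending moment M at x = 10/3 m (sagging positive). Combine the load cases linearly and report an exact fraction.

M(10/3) = -242/9 kN·m

Load 1 — point force P=-20 kN at a=20/3 m (b=L-a=10/3):
  M_1 = Pbx/L  [x≤a] = (-20)·(10/3)·(10/3)/10 = -200/9 kN·m
Load 2 — applied couple M₀=-14 kN·m at a=15/2 m (b=L-a=5/2):
  M_2 = M₀x/L  [x≤a] = (-14)·(10/3)/10 = -14/3 kN·m
Superposition: M = Σ M_i = -242/9 kN·m ≈ -26.888889 kN·m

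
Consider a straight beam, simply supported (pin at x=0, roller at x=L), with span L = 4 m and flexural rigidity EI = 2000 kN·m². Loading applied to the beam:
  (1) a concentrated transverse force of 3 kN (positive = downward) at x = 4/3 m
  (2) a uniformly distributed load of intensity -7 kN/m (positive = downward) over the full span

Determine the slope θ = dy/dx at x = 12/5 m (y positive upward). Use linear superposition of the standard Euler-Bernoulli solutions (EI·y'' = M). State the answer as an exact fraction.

θ(12/5) = -1871/843750 rad

Load 1 — point force P=3 kN at a=4/3 m (b=L-a=8/3):
  θ_1 = -Pa(2L²-6Lx+3x²+a²)/(6LEI)  [x>a] = -3·(4/3)·(2·4²-6·4·(12/5)+3·(12/5)²+(4/3)²)/(6·4·2000) = 46/84375 rad
Load 2 — uniform load w=-7 kN/m over full span:
  θ_2 = -w(L³-6Lx²+4x³)/(24EI) = -(-7)·(4³-6·4·(12/5)²+4·(12/5)³)/(24·2000) = -259/93750 rad
Superposition: θ = Σ θ_i = -1871/843750 rad ≈ -0.002217 rad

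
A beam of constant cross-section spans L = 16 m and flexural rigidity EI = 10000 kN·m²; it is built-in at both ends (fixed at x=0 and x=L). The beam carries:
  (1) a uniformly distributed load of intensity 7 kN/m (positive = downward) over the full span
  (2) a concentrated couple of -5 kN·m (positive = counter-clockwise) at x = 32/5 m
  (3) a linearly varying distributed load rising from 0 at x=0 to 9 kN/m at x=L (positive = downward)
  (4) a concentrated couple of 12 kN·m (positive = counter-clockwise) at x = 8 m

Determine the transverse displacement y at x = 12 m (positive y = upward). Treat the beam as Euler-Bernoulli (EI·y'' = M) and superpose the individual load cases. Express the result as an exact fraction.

Load 1 — uniform load w=7 kN/m over full span:
  y_1 = -wx²(L-x)²/(24EI) = -7·12²·(16-12)²/(24·10000) = -42/625 m
Load 2 — applied couple M₀=-5 kN·m at a=32/5 m (b=L-a=48/5):
  y_2 = (R_Ax³/6 - M_Ax²/2 - M₀(x-a)²/2)/EI  [x>a] with R_A=-9/20, M_A=-3/5 = ((-9/20)·12³/6 - (-3/5)·12²/2 - (-5)·(12-(32/5))²/2)/10000 = -1/1250 m
Load 3 — triangular load w₀=9 kN/m (0→w₀ over full span):
  y_3 = -w₀x²(L-x)²(x+2L)/(120LEI) = -9·12²·(16-12)²·(12+2·16)/(120·16·10000) = -297/6250 m
Load 4 — applied couple M₀=12 kN·m at a=8 m (b=L-a=8):
  y_4 = (R_Ax³/6 - M_Ax²/2 - M₀(x-a)²/2)/EI  [x>a] with R_A=9/8, M_A=3 = ((9/8)·12³/6 - 3·12²/2 - 12·(12-8)²/2)/10000 = 3/2500 m
Superposition: y = Σ y_i = -1429/12500 m ≈ -0.114320 m

y(12) = -1429/12500 m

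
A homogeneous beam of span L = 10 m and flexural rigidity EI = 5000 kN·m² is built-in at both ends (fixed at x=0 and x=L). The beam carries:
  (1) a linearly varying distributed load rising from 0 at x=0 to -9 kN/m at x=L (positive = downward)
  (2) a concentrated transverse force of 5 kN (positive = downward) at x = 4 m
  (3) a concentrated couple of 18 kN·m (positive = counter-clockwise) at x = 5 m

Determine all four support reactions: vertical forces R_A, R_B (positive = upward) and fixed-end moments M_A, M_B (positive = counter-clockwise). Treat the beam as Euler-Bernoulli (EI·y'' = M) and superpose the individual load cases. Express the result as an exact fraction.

R_A = -189/25 kN, M_A = -183/10 kN·m, R_B = -811/25 kN, M_B = 447/10 kN·m

Load 1 — triangular load w₀=-9 kN/m (0→w₀ over full span):
  R_A = 3w₀L/20 = 3·(-9)·10/20 = -27/2 kN
  M_A = w₀L²/30 = (-9)·10²/30 = -30 kN·m
  R_B = 7w₀L/20 = 7·(-9)·10/20 = -63/2 kN
  M_B = -w₀L²/20 = -(-9)·10²/20 = 45 kN·m
Load 2 — point force P=5 kN at a=4 m (b=L-a=6):
  R_A = Pb²(3a+b)/L³ = 5·6²·(3·4+6)/10³ = 81/25 kN
  M_A = Pab²/L² = 5·4·6²/10² = 36/5 kN·m
  R_B = Pa²(a+3b)/L³ = 5·4²·(4+3·6)/10³ = 44/25 kN
  M_B = -Pa²b/L² = -5·4²·6/10² = -24/5 kN·m
Load 3 — applied couple M₀=18 kN·m at a=5 m (b=L-a=5):
  R_A = 6M₀ab/L³ = 6·18·5·5/10³ = 27/10 kN
  M_A = M₀b(2a-b)/L² = 18·5·(2·5-5)/10² = 9/2 kN·m
  R_B = -6M₀ab/L³ = -6·18·5·5/10³ = -27/10 kN
  M_B = M₀a(2b-a)/L² = 18·5·(2·5-5)/10² = 9/2 kN·m
Superposition: R_A = -189/25 kN, M_A = -183/10 kN·m, R_B = -811/25 kN, M_B = 447/10 kN·m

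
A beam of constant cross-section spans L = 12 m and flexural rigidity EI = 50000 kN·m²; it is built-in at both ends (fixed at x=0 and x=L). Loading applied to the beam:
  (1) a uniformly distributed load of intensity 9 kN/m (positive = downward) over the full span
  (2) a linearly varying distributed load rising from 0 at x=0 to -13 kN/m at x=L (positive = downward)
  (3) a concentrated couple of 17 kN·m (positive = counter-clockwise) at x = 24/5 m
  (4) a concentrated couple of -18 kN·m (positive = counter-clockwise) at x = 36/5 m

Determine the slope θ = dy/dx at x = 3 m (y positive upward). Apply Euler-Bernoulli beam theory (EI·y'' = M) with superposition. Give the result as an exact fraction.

Load 1 — uniform load w=9 kN/m over full span:
  θ_1 = -wx(L-x)(L-2x)/(12EI) = -9·3·(12-3)·(12-2·3)/(12·50000) = -243/100000 rad
Load 2 — triangular load w₀=-13 kN/m (0→w₀ over full span):
  θ_2 = -w₀(2x(L-x)(L-2x)(x+2L)+x²(L-x)²)/(120LEI) = -(-13)·(2·3·(12-3)·(12-2·3)·(3+2·12)+3²·(12-3)²)/(120·12·50000) = 13689/8000000 rad
Load 3 — applied couple M₀=17 kN·m at a=24/5 m (b=L-a=36/5):
  θ_3 = (R_Ax²/2 - M_Ax)/EI  [x≤a] with R_A=51/25, M_A=51/25 = ((51/25)·3²/2 - (51/25)·3)/50000 = 153/2500000 rad
Load 4 — applied couple M₀=-18 kN·m at a=36/5 m (b=L-a=24/5):
  θ_4 = (R_Ax²/2 - M_Ax)/EI  [x≤a] with R_A=-54/25, M_A=-144/25 = ((-54/25)·3²/2 - (-144/25)·3)/50000 = 189/1250000 rad
Superposition: θ = Σ θ_i = -20259/40000000 rad ≈ -0.000506 rad

θ(3) = -20259/40000000 rad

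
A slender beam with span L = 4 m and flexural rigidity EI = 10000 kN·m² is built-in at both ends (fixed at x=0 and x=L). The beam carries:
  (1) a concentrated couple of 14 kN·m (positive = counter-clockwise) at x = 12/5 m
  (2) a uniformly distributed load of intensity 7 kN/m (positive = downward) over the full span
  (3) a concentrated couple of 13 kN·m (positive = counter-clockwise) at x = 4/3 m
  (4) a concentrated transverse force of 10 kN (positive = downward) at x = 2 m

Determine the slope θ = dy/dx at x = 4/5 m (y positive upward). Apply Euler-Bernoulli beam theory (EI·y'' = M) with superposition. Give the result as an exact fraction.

θ(4/5) = -3079/4687500 rad

Load 1 — applied couple M₀=14 kN·m at a=12/5 m (b=L-a=8/5):
  θ_1 = (R_Ax²/2 - M_Ax)/EI  [x≤a] with R_A=126/25, M_A=112/25 = ((126/25)·(4/5)²/2 - (112/25)·(4/5))/10000 = -77/390625 rad
Load 2 — uniform load w=7 kN/m over full span:
  θ_2 = -wx(L-x)(L-2x)/(12EI) = -7·(4/5)·(4-(4/5))·(4-2·(4/5))/(12·10000) = -28/78125 rad
Load 3 — applied couple M₀=13 kN·m at a=4/3 m (b=L-a=8/3):
  θ_3 = (R_Ax²/2 - M_Ax)/EI  [x≤a] with R_A=13/3, M_A=0 = ((13/3)·(4/5)²/2 - 0·(4/5))/10000 = 13/93750 rad
Load 4 — point force P=10 kN at a=2 m (b=L-a=2):
  θ_4 = -Pb²x(2aL-(3a+b)x)/(2L³EI)  [x≤a] = -10·2²·(4/5)·(2·2·4-(3·2+2)·(4/5))/(2·4³·10000) = -3/12500 rad
Superposition: θ = Σ θ_i = -3079/4687500 rad ≈ -0.000657 rad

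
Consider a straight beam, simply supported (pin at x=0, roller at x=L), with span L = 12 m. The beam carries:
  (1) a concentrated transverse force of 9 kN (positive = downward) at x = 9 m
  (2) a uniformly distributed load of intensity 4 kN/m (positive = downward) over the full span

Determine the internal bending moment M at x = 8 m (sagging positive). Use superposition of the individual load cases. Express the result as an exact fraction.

Load 1 — point force P=9 kN at a=9 m (b=L-a=3):
  M_1 = Pbx/L  [x≤a] = 9·3·8/12 = 18 kN·m
Load 2 — uniform load w=4 kN/m over full span:
  M_2 = wx(L-x)/2 = 4·8·(12-8)/2 = 64 kN·m
Superposition: M = Σ M_i = 82 kN·m ≈ 82.000000 kN·m

M(8) = 82 kN·m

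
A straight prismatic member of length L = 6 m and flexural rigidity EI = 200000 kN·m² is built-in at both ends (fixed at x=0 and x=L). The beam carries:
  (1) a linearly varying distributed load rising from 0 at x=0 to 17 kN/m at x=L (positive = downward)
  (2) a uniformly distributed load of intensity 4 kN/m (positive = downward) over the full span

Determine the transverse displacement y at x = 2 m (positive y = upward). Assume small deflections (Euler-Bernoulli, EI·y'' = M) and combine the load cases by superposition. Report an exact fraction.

y(2) = -179/1125000 m

Load 1 — triangular load w₀=17 kN/m (0→w₀ over full span):
  y_1 = -w₀x²(L-x)²(x+2L)/(120LEI) = -17·2²·(6-2)²·(2+2·6)/(120·6·200000) = -119/1125000 m
Load 2 — uniform load w=4 kN/m over full span:
  y_2 = -wx²(L-x)²/(24EI) = -4·2²·(6-2)²/(24·200000) = -1/18750 m
Superposition: y = Σ y_i = -179/1125000 m ≈ -0.000159 m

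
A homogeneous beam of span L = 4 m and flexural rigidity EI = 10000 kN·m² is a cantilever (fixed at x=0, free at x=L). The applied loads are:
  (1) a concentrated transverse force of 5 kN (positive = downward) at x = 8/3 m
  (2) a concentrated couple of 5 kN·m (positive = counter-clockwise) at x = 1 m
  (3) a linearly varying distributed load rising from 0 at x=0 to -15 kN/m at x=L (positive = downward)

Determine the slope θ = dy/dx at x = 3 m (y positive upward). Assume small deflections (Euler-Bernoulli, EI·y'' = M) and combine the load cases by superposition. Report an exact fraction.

Load 1 — point force P=5 kN at a=8/3 m (b=L-a=4/3):
  θ_1 = -Pa²/(2EI)  [x>a] = -5·(8/3)²/(2·10000) = -2/1125 rad
Load 2 — applied couple M₀=5 kN·m at a=1 m (b=L-a=3):
  θ_2 = M₀a/EI  [x>a] = 5·1/10000 = 1/2000 rad
Load 3 — triangular load w₀=-15 kN/m (0→w₀ over full span):
  θ_3 = (w₀Lx²/4-w₀L²x/3-w₀x⁴/(24L))/EI = ((-15)·4·3²/4-(-15)·4²·3/3-(-15)·3⁴/(24·4))/10000 = 753/64000 rad
Superposition: θ = Σ θ_i = 6041/576000 rad ≈ 0.010488 rad

θ(3) = 6041/576000 rad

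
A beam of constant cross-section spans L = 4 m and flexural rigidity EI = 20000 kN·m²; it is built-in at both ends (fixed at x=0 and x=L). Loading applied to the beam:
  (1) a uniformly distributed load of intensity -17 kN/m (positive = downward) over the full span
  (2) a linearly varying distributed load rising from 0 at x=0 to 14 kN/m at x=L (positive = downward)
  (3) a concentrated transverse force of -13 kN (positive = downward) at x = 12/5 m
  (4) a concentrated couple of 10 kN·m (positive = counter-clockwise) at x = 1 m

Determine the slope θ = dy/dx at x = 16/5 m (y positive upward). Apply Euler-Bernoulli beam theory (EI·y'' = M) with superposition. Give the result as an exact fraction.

Load 1 — uniform load w=-17 kN/m over full span:
  θ_1 = -wx(L-x)(L-2x)/(12EI) = -(-17)·(16/5)·(4-(16/5))·(4-2·(16/5))/(12·20000) = -34/78125 rad
Load 2 — triangular load w₀=14 kN/m (0→w₀ over full span):
  θ_2 = -w₀(2x(L-x)(L-2x)(x+2L)+x²(L-x)²)/(120LEI) = -14·(2·(16/5)·(4-(16/5))·(4-2·(16/5))·((16/5)+2·4)+(16/5)²·(4-(16/5))²)/(120·4·20000) = 224/1171875 rad
Load 3 — point force P=-13 kN at a=12/5 m (b=L-a=8/5):
  θ_3 = Pa²(L-x)(2bL-(3b+a)(L-x))/(2L³EI)  [x>a] = (-13)·(12/5)²·(4-(16/5))·(2·(8/5)·4-(3·(8/5)+(12/5))·(4-(16/5)))/(2·4³·20000) = -1287/7812500 rad
Load 4 — applied couple M₀=10 kN·m at a=1 m (b=L-a=3):
  θ_4 = (R_Ax²/2 - M_Ax - M₀(x-a))/EI  [x>a] with R_A=45/16, M_A=-15/8 = ((45/16)·(16/5)²/2 - (-15/8)·(16/5) - 10·((16/5)-1))/20000 = -1/12500 rad
Superposition: θ = Σ θ_i = -2864/5859375 rad ≈ -0.000489 rad

θ(16/5) = -2864/5859375 rad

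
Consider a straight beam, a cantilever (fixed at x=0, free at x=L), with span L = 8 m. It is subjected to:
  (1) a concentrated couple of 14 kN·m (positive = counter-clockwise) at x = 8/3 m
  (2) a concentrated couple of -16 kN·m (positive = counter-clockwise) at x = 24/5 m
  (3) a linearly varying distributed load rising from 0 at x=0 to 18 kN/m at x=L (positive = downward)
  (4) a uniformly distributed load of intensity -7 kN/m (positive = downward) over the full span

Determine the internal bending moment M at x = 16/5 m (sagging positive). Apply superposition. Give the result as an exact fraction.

Load 1 — applied couple M₀=14 kN·m at a=8/3 m (b=L-a=16/3):
  M_1 = 0  [x>a] = 0 kN·m
Load 2 — applied couple M₀=-16 kN·m at a=24/5 m (b=L-a=16/5):
  M_2 = M₀  [x≤a] = (-16) = -16 kN·m
Load 3 — triangular load w₀=18 kN/m (0→w₀ over full span):
  M_3 = w₀Lx/2 - w₀L²/3 - w₀x³/(6L) = 18·8·(16/5)/2 - 18·8²/3 - 18·(16/5)³/(6·8) = -20736/125 kN·m
Load 4 — uniform load w=-7 kN/m over full span:
  M_4 = -w(L-x)²/2 = -(-7)·(8-(16/5))²/2 = 2016/25 kN·m
Superposition: M = Σ M_i = -12656/125 kN·m ≈ -101.248000 kN·m

M(16/5) = -12656/125 kN·m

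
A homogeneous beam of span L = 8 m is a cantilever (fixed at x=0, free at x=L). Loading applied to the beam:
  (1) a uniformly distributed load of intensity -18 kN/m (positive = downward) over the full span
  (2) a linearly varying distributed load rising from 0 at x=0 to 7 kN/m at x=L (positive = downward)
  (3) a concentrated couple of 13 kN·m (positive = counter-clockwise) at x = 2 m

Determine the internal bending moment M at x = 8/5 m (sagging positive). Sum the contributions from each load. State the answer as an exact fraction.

Load 1 — uniform load w=-18 kN/m over full span:
  M_1 = -w(L-x)²/2 = -(-18)·(8-(8/5))²/2 = 9216/25 kN·m
Load 2 — triangular load w₀=7 kN/m (0→w₀ over full span):
  M_2 = w₀Lx/2 - w₀L²/3 - w₀x³/(6L) = 7·8·(8/5)/2 - 7·8²/3 - 7·(8/5)³/(6·8) = -39424/375 kN·m
Load 3 — applied couple M₀=13 kN·m at a=2 m (b=L-a=6):
  M_3 = M₀  [x≤a] = 13 = 13 kN·m
Superposition: M = Σ M_i = 103691/375 kN·m ≈ 276.509333 kN·m

M(8/5) = 103691/375 kN·m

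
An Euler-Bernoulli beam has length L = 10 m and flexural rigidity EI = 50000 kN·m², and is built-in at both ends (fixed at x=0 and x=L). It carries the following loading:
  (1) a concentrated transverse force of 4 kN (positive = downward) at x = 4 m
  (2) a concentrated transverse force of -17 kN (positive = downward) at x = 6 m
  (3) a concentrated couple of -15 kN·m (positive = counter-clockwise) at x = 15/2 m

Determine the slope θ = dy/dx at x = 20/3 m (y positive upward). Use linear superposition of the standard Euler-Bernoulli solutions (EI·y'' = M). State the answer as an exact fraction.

θ(20/3) = -3901/9000000 rad

Load 1 — point force P=4 kN at a=4 m (b=L-a=6):
  θ_1 = Pa²(L-x)(2bL-(3b+a)(L-x))/(2L³EI)  [x>a] = 4·4²·(10-(20/3))·(2·6·10-(3·6+4)·(10-(20/3)))/(2·10³·50000) = 14/140625 rad
Load 2 — point force P=-17 kN at a=6 m (b=L-a=4):
  θ_2 = Pa²(L-x)(2bL-(3b+a)(L-x))/(2L³EI)  [x>a] = (-17)·6²·(10-(20/3))·(2·4·10-(3·4+6)·(10-(20/3)))/(2·10³·50000) = -51/125000 rad
Load 3 — applied couple M₀=-15 kN·m at a=15/2 m (b=L-a=5/2):
  θ_3 = (R_Ax²/2 - M_Ax)/EI  [x≤a] with R_A=-27/16, M_A=-75/16 = ((-27/16)·(20/3)²/2 - (-75/16)·(20/3))/50000 = -1/8000 rad
Superposition: θ = Σ θ_i = -3901/9000000 rad ≈ -0.000433 rad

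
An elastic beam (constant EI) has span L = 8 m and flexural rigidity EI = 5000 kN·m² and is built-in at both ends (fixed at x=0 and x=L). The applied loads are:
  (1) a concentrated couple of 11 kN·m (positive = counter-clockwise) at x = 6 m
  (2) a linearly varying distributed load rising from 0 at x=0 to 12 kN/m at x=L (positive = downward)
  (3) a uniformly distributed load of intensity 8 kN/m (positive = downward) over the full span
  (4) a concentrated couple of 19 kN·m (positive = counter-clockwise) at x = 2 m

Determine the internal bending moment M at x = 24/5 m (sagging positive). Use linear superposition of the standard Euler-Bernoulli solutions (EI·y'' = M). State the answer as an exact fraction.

M(24/5) = 108061/3000 kN·m

Load 1 — applied couple M₀=11 kN·m at a=6 m (b=L-a=2):
  M_1 = R_Ax - M_A  [x≤a] with R_A=99/64, M_A=55/16 = (99/64)·(24/5) - (55/16) = 319/80 kN·m
Load 2 — triangular load w₀=12 kN/m (0→w₀ over full span):
  M_2 = 3w₀Lx/20 - w₀L²/30 - w₀x³/(6L) = 3·12·8·(24/5)/20 - 12·8²/30 - 12·(24/5)³/(6·8) = 1984/125 kN·m
Load 3 — uniform load w=8 kN/m over full span:
  M_3 = wLx/2 - wL²/12 - wx²/2 = 8·8·(24/5)/2 - 8·8²/12 - 8·(24/5)²/2 = 1408/75 kN·m
Load 4 — applied couple M₀=19 kN·m at a=2 m (b=L-a=6):
  M_4 = R_Ax - M_A - M₀  [x>a] with R_A=171/64, M_A=-57/16 = (171/64)·(24/5) - (-57/16) - 19 = -209/80 kN·m
Superposition: M = Σ M_i = 108061/3000 kN·m ≈ 36.020333 kN·m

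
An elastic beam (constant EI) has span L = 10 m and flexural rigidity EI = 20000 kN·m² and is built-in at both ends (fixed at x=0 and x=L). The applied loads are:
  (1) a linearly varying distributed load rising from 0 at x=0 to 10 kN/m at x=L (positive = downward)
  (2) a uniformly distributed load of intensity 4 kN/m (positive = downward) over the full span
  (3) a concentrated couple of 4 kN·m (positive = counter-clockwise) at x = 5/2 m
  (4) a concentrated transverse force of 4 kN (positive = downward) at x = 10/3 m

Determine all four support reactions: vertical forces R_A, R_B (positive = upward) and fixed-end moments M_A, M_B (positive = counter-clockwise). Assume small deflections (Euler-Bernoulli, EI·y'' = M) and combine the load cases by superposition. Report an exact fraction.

Load 1 — triangular load w₀=10 kN/m (0→w₀ over full span):
  R_A = 3w₀L/20 = 3·10·10/20 = 15 kN
  M_A = w₀L²/30 = 10·10²/30 = 100/3 kN·m
  R_B = 7w₀L/20 = 7·10·10/20 = 35 kN
  M_B = -w₀L²/20 = -10·10²/20 = -50 kN·m
Load 2 — uniform load w=4 kN/m over full span:
  R_A = wL/2 = 4·10/2 = 20 kN
  M_A = wL²/12 = 4·10²/12 = 100/3 kN·m
  R_B = wL/2 = 4·10/2 = 20 kN
  M_B = -wL²/12 = -4·10²/12 = -100/3 kN·m
Load 3 — applied couple M₀=4 kN·m at a=5/2 m (b=L-a=15/2):
  R_A = 6M₀ab/L³ = 6·4·(5/2)·(15/2)/10³ = 9/20 kN
  M_A = M₀b(2a-b)/L² = 4·(15/2)·(2·(5/2)-(15/2))/10² = -3/4 kN·m
  R_B = -6M₀ab/L³ = -6·4·(5/2)·(15/2)/10³ = -9/20 kN
  M_B = M₀a(2b-a)/L² = 4·(5/2)·(2·(15/2)-(5/2))/10² = 5/4 kN·m
Load 4 — point force P=4 kN at a=10/3 m (b=L-a=20/3):
  R_A = Pb²(3a+b)/L³ = 4·(20/3)²·(3·(10/3)+(20/3))/10³ = 80/27 kN
  M_A = Pab²/L² = 4·(10/3)·(20/3)²/10² = 160/27 kN·m
  R_B = Pa²(a+3b)/L³ = 4·(10/3)²·((10/3)+3·(20/3))/10³ = 28/27 kN
  M_B = -Pa²b/L² = -4·(10/3)²·(20/3)/10² = -80/27 kN·m
Superposition: R_A = 20743/540 kN, M_A = 7759/108 kN·m, R_B = 30017/540 kN, M_B = -9185/108 kN·m

R_A = 20743/540 kN, M_A = 7759/108 kN·m, R_B = 30017/540 kN, M_B = -9185/108 kN·m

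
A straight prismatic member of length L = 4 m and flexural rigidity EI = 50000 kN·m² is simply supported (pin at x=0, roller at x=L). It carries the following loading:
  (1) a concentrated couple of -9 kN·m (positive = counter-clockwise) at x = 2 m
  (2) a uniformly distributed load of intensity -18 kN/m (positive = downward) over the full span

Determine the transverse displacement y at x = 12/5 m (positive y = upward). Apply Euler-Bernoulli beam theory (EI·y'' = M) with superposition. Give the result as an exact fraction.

y(12/5) = 8793/7812500 m

Load 1 — applied couple M₀=-9 kN·m at a=2 m (b=L-a=2):
  y_1 = (M₀x³/(6L)-M₀(x-a)²/2+C₁x)/EI  [x>a] with C₁=M₀(3b²-L²)/(6L)=3/2 = ((-9)·(12/5)³/(6·4)-(-9)·((12/5)-2)²/2+(3/2)·(12/5))/50000 = -27/1562500 m
Load 2 — uniform load w=-18 kN/m over full span:
  y_2 = -wx(L³-2Lx²+x³)/(24EI) = -(-18)·(12/5)·(4³-2·4·(12/5)²+(12/5)³)/(24·50000) = 2232/1953125 m
Superposition: y = Σ y_i = 8793/7812500 m ≈ 0.001126 m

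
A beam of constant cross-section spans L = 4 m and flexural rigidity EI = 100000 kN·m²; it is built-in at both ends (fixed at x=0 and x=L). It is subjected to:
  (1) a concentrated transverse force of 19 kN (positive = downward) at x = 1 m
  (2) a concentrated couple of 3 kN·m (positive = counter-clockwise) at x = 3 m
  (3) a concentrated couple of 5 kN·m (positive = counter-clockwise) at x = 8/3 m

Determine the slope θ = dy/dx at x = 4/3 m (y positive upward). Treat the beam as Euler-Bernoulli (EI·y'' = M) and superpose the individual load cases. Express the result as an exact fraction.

Load 1 — point force P=19 kN at a=1 m (b=L-a=3):
  θ_1 = Pa²(L-x)(2bL-(3b+a)(L-x))/(2L³EI)  [x>a] = 19·1²·(4-(4/3))·(2·3·4-(3·3+1)·(4-(4/3)))/(2·4³·100000) = -19/1800000 rad
Load 2 — applied couple M₀=3 kN·m at a=3 m (b=L-a=1):
  θ_2 = (R_Ax²/2 - M_Ax)/EI  [x≤a] with R_A=27/32, M_A=15/16 = ((27/32)·(4/3)²/2 - (15/16)·(4/3))/100000 = -1/200000 rad
Load 3 — applied couple M₀=5 kN·m at a=8/3 m (b=L-a=4/3):
  θ_3 = (R_Ax²/2 - M_Ax)/EI  [x≤a] with R_A=5/3, M_A=5/3 = ((5/3)·(4/3)²/2 - (5/3)·(4/3))/100000 = -1/135000 rad
Superposition: θ = Σ θ_i = -31/1350000 rad ≈ -0.000023 rad

θ(4/3) = -31/1350000 rad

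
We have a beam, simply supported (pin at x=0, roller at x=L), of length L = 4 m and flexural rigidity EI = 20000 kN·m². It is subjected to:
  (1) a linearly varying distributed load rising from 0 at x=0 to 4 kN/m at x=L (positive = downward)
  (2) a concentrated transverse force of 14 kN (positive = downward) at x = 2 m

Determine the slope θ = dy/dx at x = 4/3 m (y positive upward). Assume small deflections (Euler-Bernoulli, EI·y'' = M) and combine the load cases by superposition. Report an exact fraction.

θ(4/3) = -6389/12150000 rad

Load 1 — triangular load w₀=4 kN/m (0→w₀ over full span):
  θ_1 = -w₀(7L⁴-30L²x²+15x⁴)/(360LEI) = -4·(7·4⁴-30·4²·(4/3)²+15·(4/3)⁴)/(360·4·20000) = -104/759375 rad
Load 2 — point force P=14 kN at a=2 m (b=L-a=2):
  θ_2 = -Pb(L²-b²-3x²)/(6LEI)  [x≤a] = -14·2·(4²-2²-3·(4/3)²)/(6·4·20000) = -7/18000 rad
Superposition: θ = Σ θ_i = -6389/12150000 rad ≈ -0.000526 rad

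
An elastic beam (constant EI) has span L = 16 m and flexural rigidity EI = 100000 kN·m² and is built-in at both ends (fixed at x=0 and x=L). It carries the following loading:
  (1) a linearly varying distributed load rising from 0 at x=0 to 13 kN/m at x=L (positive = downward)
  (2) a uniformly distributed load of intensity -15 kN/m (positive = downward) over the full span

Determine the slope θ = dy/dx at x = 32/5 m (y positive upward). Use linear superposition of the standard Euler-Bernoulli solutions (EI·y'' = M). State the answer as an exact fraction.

θ(32/5) = 2304/1953125 rad

Load 1 — triangular load w₀=13 kN/m (0→w₀ over full span):
  θ_1 = -w₀(2x(L-x)(L-2x)(x+2L)+x²(L-x)²)/(120LEI) = -13·(2·(32/5)·(16-(32/5))·(16-2·(32/5))·((32/5)+2·16)+(32/5)²·(16-(32/5))²)/(120·16·100000) = -2496/1953125 rad
Load 2 — uniform load w=-15 kN/m over full span:
  θ_2 = -wx(L-x)(L-2x)/(12EI) = -(-15)·(32/5)·(16-(32/5))·(16-2·(32/5))/(12·100000) = 192/78125 rad
Superposition: θ = Σ θ_i = 2304/1953125 rad ≈ 0.001180 rad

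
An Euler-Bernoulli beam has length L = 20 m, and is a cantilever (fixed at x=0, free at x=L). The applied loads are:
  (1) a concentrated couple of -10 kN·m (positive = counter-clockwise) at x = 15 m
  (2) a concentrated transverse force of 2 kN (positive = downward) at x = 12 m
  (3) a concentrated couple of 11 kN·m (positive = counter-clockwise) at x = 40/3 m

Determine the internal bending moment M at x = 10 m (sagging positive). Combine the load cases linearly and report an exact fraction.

Load 1 — applied couple M₀=-10 kN·m at a=15 m (b=L-a=5):
  M_1 = M₀  [x≤a] = (-10) = -10 kN·m
Load 2 — point force P=2 kN at a=12 m (b=L-a=8):
  M_2 = -P(a-x)  [x≤a] = -2·(12-10) = -4 kN·m
Load 3 — applied couple M₀=11 kN·m at a=40/3 m (b=L-a=20/3):
  M_3 = M₀  [x≤a] = 11 = 11 kN·m
Superposition: M = Σ M_i = -3 kN·m ≈ -3.000000 kN·m

M(10) = -3 kN·m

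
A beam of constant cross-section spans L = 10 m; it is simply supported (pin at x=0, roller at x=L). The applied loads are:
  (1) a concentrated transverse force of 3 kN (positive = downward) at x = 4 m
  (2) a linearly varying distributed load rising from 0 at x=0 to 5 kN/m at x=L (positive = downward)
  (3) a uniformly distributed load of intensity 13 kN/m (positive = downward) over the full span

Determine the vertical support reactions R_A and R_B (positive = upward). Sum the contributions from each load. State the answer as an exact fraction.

R_A = 1127/15 kN, R_B = 1243/15 kN

Load 1 — point force P=3 kN at a=4 m (b=L-a=6):
  R_A = Pb/L = 3·6/10 = 9/5 kN
  R_B = Pa/L = 3·4/10 = 6/5 kN
Load 2 — triangular load w₀=5 kN/m (0→w₀ over full span):
  R_A = w₀L/6 = 5·10/6 = 25/3 kN
  R_B = w₀L/3 = 5·10/3 = 50/3 kN
Load 3 — uniform load w=13 kN/m over full span:
  R_A = wL/2 = 13·10/2 = 65 kN
  R_B = wL/2 = 13·10/2 = 65 kN
Superposition: R_A = 1127/15 kN, R_B = 1243/15 kN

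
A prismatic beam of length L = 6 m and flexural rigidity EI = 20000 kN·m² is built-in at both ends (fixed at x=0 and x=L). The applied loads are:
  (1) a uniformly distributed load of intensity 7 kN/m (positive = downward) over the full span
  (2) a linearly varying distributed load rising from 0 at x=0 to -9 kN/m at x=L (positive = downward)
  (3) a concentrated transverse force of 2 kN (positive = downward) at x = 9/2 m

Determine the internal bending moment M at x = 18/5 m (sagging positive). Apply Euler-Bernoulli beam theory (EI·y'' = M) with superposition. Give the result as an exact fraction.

Load 1 — uniform load w=7 kN/m over full span:
  M_1 = wLx/2 - wL²/12 - wx²/2 = 7·6·(18/5)/2 - 7·6²/12 - 7·(18/5)²/2 = 231/25 kN·m
Load 2 — triangular load w₀=-9 kN/m (0→w₀ over full span):
  M_2 = 3w₀Lx/20 - w₀L²/30 - w₀x³/(6L) = 3·(-9)·6·(18/5)/20 - (-9)·6²/30 - (-9)·(18/5)³/(6·6) = -837/125 kN·m
Load 3 — point force P=2 kN at a=9/2 m (b=L-a=3/2):
  M_3 = Pb²(3a+b)x/L³ - Pab²/L²  [x≤a] = 2·(3/2)²·(3·(9/2)+(3/2))·(18/5)/6³ - 2·(9/2)·(3/2)²/6² = 9/16 kN·m
Superposition: M = Σ M_i = 6213/2000 kN·m ≈ 3.106500 kN·m

M(18/5) = 6213/2000 kN·m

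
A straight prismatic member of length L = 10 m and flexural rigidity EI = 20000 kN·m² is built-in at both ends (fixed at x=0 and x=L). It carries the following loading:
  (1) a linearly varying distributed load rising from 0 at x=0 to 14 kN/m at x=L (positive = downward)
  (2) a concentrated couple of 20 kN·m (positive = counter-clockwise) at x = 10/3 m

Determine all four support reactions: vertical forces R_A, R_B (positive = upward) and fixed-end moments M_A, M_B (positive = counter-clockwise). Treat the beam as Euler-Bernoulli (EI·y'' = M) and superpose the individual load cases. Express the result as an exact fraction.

R_A = 71/3 kN, M_A = 140/3 kN·m, R_B = 139/3 kN, M_B = -190/3 kN·m

Load 1 — triangular load w₀=14 kN/m (0→w₀ over full span):
  R_A = 3w₀L/20 = 3·14·10/20 = 21 kN
  M_A = w₀L²/30 = 14·10²/30 = 140/3 kN·m
  R_B = 7w₀L/20 = 7·14·10/20 = 49 kN
  M_B = -w₀L²/20 = -14·10²/20 = -70 kN·m
Load 2 — applied couple M₀=20 kN·m at a=10/3 m (b=L-a=20/3):
  R_A = 6M₀ab/L³ = 6·20·(10/3)·(20/3)/10³ = 8/3 kN
  M_A = M₀b(2a-b)/L² = 20·(20/3)·(2·(10/3)-(20/3))/10² = 0 kN·m
  R_B = -6M₀ab/L³ = -6·20·(10/3)·(20/3)/10³ = -8/3 kN
  M_B = M₀a(2b-a)/L² = 20·(10/3)·(2·(20/3)-(10/3))/10² = 20/3 kN·m
Superposition: R_A = 71/3 kN, M_A = 140/3 kN·m, R_B = 139/3 kN, M_B = -190/3 kN·m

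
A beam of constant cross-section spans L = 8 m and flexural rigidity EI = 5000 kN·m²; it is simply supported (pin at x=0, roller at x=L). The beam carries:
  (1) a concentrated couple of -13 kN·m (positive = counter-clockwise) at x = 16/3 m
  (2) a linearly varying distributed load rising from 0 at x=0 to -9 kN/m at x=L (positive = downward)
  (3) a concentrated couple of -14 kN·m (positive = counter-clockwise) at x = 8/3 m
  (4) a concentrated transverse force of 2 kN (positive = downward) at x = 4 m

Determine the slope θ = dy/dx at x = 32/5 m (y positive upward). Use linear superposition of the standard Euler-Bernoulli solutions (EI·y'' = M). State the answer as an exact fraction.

θ(32/5) = -16043/1171875 rad

Load 1 — applied couple M₀=-13 kN·m at a=16/3 m (b=L-a=8/3):
  θ_1 = (M₀x²/(2L)-M₀(x-a)+C₁)/EI  [x>a] with C₁=M₀(3b²-L²)/(6L)=104/9 = ((-13)·(32/5)²/(2·8)-(-13)·((32/5)-(16/3))+(104/9))/5000 = -221/140625 rad
Load 2 — triangular load w₀=-9 kN/m (0→w₀ over full span):
  θ_2 = -w₀(7L⁴-30L²x²+15x⁴)/(360LEI) = -(-9)·(7·8⁴-30·8²·(32/5)²+15·(32/5)⁴)/(360·8·5000) = -6056/390625 rad
Load 3 — applied couple M₀=-14 kN·m at a=8/3 m (b=L-a=16/3):
  θ_3 = (M₀x²/(2L)-M₀(x-a)+C₁)/EI  [x>a] with C₁=M₀(3b²-L²)/(6L)=-56/9 = ((-14)·(32/5)²/(2·8)-(-14)·((32/5)-(8/3))+(-56/9))/5000 = 287/140625 rad
Load 4 — point force P=2 kN at a=4 m (b=L-a=4):
  θ_4 = -Pa(2L²-6Lx+3x²+a²)/(6LEI)  [x>a] = -2·4·(2·8²-6·8·(32/5)+3·(32/5)²+4²)/(6·8·5000) = 21/15625 rad
Superposition: θ = Σ θ_i = -16043/1171875 rad ≈ -0.013690 rad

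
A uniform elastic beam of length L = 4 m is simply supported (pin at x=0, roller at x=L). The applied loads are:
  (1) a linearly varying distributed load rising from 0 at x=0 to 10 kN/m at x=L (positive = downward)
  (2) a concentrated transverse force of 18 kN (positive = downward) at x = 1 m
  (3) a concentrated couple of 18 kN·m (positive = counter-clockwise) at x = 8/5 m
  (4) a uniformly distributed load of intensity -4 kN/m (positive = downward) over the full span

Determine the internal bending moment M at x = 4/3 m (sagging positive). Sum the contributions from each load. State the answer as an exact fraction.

Load 1 — triangular load w₀=10 kN/m (0→w₀ over full span):
  M_1 = w₀Lx/6 - w₀x³/(6L) = 10·4·(4/3)/6 - 10·(4/3)³/(6·4) = 640/81 kN·m
Load 2 — point force P=18 kN at a=1 m (b=L-a=3):
  M_2 = Pa(L-x)/L  [x>a] = 18·1·(4-(4/3))/4 = 12 kN·m
Load 3 — applied couple M₀=18 kN·m at a=8/5 m (b=L-a=12/5):
  M_3 = M₀x/L  [x≤a] = 18·(4/3)/4 = 6 kN·m
Load 4 — uniform load w=-4 kN/m over full span:
  M_4 = wx(L-x)/2 = (-4)·(4/3)·(4-(4/3))/2 = -64/9 kN·m
Superposition: M = Σ M_i = 1522/81 kN·m ≈ 18.790123 kN·m

M(4/3) = 1522/81 kN·m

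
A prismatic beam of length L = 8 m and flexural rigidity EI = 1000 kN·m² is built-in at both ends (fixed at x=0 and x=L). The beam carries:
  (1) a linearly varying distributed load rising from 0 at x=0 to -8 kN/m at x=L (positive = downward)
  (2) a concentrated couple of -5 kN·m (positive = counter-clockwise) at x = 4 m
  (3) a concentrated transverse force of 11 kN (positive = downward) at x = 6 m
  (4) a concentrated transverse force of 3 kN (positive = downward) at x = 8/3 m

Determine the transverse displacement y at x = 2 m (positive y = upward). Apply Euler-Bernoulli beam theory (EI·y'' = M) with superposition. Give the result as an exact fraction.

y(2) = 13763/1080000 m

Load 1 — triangular load w₀=-8 kN/m (0→w₀ over full span):
  y_1 = -w₀x²(L-x)²(x+2L)/(120LEI) = -(-8)·2²·(8-2)²·(2+2·8)/(120·8·1000) = 27/1250 m
Load 2 — applied couple M₀=-5 kN·m at a=4 m (b=L-a=4):
  y_2 = (R_Ax³/6 - M_Ax²/2)/EI  [x≤a] with R_A=-15/16, M_A=-5/4 = ((-15/16)·2³/6 - (-5/4)·2²/2)/1000 = 1/800 m
Load 3 — point force P=11 kN at a=6 m (b=L-a=2):
  y_3 = -Pb²x²(3aL-(3a+b)x)/(6L³EI)  [x≤a] = -11·2²·2²·(3·6·8-(3·6+2)·2)/(6·8³·1000) = -143/24000 m
Load 4 — point force P=3 kN at a=8/3 m (b=L-a=16/3):
  y_4 = -Pb²x²(3aL-(3a+b)x)/(6L³EI)  [x≤a] = -3·(16/3)²·2²·(3·(8/3)·8-(3·(8/3)+(16/3))·2)/(6·8³·1000) = -14/3375 m
Superposition: y = Σ y_i = 13763/1080000 m ≈ 0.012744 m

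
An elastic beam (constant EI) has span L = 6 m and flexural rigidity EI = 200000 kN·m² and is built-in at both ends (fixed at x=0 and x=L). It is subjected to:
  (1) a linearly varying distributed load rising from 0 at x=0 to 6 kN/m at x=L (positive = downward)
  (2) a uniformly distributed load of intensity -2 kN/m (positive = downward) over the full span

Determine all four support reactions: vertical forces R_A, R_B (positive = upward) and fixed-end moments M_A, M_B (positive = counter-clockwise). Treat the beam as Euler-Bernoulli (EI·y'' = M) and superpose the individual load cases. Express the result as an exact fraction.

R_A = -3/5 kN, M_A = 6/5 kN·m, R_B = 33/5 kN, M_B = -24/5 kN·m

Load 1 — triangular load w₀=6 kN/m (0→w₀ over full span):
  R_A = 3w₀L/20 = 3·6·6/20 = 27/5 kN
  M_A = w₀L²/30 = 6·6²/30 = 36/5 kN·m
  R_B = 7w₀L/20 = 7·6·6/20 = 63/5 kN
  M_B = -w₀L²/20 = -6·6²/20 = -54/5 kN·m
Load 2 — uniform load w=-2 kN/m over full span:
  R_A = wL/2 = (-2)·6/2 = -6 kN
  M_A = wL²/12 = (-2)·6²/12 = -6 kN·m
  R_B = wL/2 = (-2)·6/2 = -6 kN
  M_B = -wL²/12 = -(-2)·6²/12 = 6 kN·m
Superposition: R_A = -3/5 kN, M_A = 6/5 kN·m, R_B = 33/5 kN, M_B = -24/5 kN·m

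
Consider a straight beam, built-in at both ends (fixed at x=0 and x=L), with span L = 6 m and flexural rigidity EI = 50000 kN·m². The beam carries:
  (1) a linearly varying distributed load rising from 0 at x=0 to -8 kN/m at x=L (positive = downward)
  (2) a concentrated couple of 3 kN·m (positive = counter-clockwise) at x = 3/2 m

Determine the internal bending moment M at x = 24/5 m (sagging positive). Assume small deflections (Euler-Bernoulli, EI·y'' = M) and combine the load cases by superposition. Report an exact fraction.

M(24/5) = -243/2000 kN·m

Load 1 — triangular load w₀=-8 kN/m (0→w₀ over full span):
  M_1 = 3w₀Lx/20 - w₀L²/30 - w₀x³/(6L) = 3·(-8)·6·(24/5)/20 - (-8)·6²/30 - (-8)·(24/5)³/(6·6) = -48/125 kN·m
Load 2 — applied couple M₀=3 kN·m at a=3/2 m (b=L-a=9/2):
  M_2 = R_Ax - M_A - M₀  [x>a] with R_A=9/16, M_A=-9/16 = (9/16)·(24/5) - (-9/16) - 3 = 21/80 kN·m
Superposition: M = Σ M_i = -243/2000 kN·m ≈ -0.121500 kN·m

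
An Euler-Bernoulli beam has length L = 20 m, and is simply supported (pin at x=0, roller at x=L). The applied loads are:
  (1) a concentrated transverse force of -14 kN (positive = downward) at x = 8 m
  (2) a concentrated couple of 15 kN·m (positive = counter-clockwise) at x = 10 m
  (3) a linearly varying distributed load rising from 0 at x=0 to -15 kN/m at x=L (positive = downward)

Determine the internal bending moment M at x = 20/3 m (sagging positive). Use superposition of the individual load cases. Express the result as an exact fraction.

Load 1 — point force P=-14 kN at a=8 m (b=L-a=12):
  M_1 = Pbx/L  [x≤a] = (-14)·12·(20/3)/20 = -56 kN·m
Load 2 — applied couple M₀=15 kN·m at a=10 m (b=L-a=10):
  M_2 = M₀x/L  [x≤a] = 15·(20/3)/20 = 5 kN·m
Load 3 — triangular load w₀=-15 kN/m (0→w₀ over full span):
  M_3 = w₀Lx/6 - w₀x³/(6L) = (-15)·20·(20/3)/6 - (-15)·(20/3)³/(6·20) = -8000/27 kN·m
Superposition: M = Σ M_i = -9377/27 kN·m ≈ -347.296296 kN·m

M(20/3) = -9377/27 kN·m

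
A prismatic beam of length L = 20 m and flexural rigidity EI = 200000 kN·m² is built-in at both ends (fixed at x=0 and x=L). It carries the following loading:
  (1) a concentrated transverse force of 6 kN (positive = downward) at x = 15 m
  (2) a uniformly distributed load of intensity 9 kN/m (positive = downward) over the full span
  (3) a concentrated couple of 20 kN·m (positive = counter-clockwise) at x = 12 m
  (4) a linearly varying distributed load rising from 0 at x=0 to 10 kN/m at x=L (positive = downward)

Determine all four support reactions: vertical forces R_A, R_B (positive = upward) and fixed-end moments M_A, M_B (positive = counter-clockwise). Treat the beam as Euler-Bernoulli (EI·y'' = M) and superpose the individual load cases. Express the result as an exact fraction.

R_A = 48951/400 kN, M_A = 53443/120 kN·m, R_B = 65449/400 kN, M_B = -20579/40 kN·m

Load 1 — point force P=6 kN at a=15 m (b=L-a=5):
  R_A = Pb²(3a+b)/L³ = 6·5²·(3·15+5)/20³ = 15/16 kN
  M_A = Pab²/L² = 6·15·5²/20² = 45/8 kN·m
  R_B = Pa²(a+3b)/L³ = 6·15²·(15+3·5)/20³ = 81/16 kN
  M_B = -Pa²b/L² = -6·15²·5/20² = -135/8 kN·m
Load 2 — uniform load w=9 kN/m over full span:
  R_A = wL/2 = 9·20/2 = 90 kN
  M_A = wL²/12 = 9·20²/12 = 300 kN·m
  R_B = wL/2 = 9·20/2 = 90 kN
  M_B = -wL²/12 = -9·20²/12 = -300 kN·m
Load 3 — applied couple M₀=20 kN·m at a=12 m (b=L-a=8):
  R_A = 6M₀ab/L³ = 6·20·12·8/20³ = 36/25 kN
  M_A = M₀b(2a-b)/L² = 20·8·(2·12-8)/20² = 32/5 kN·m
  R_B = -6M₀ab/L³ = -6·20·12·8/20³ = -36/25 kN
  M_B = M₀a(2b-a)/L² = 20·12·(2·8-12)/20² = 12/5 kN·m
Load 4 — triangular load w₀=10 kN/m (0→w₀ over full span):
  R_A = 3w₀L/20 = 3·10·20/20 = 30 kN
  M_A = w₀L²/30 = 10·20²/30 = 400/3 kN·m
  R_B = 7w₀L/20 = 7·10·20/20 = 70 kN
  M_B = -w₀L²/20 = -10·20²/20 = -200 kN·m
Superposition: R_A = 48951/400 kN, M_A = 53443/120 kN·m, R_B = 65449/400 kN, M_B = -20579/40 kN·m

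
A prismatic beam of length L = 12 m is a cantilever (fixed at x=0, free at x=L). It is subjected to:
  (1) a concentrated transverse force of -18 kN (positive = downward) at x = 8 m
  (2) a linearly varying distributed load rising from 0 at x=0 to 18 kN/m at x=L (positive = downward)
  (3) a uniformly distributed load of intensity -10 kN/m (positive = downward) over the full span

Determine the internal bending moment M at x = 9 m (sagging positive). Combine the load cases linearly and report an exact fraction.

Load 1 — point force P=-18 kN at a=8 m (b=L-a=4):
  M_1 = 0  [x>a] = 0 kN·m
Load 2 — triangular load w₀=18 kN/m (0→w₀ over full span):
  M_2 = w₀Lx/2 - w₀L²/3 - w₀x³/(6L) = 18·12·9/2 - 18·12²/3 - 18·9³/(6·12) = -297/4 kN·m
Load 3 — uniform load w=-10 kN/m over full span:
  M_3 = -w(L-x)²/2 = -(-10)·(12-9)²/2 = 45 kN·m
Superposition: M = Σ M_i = -117/4 kN·m ≈ -29.250000 kN·m

M(9) = -117/4 kN·m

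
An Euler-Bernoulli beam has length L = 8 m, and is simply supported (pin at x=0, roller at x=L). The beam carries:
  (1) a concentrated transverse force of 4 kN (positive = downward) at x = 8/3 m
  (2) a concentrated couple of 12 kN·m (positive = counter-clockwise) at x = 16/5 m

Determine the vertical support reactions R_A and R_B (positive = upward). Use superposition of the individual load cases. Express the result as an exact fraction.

R_A = 25/6 kN, R_B = -1/6 kN

Load 1 — point force P=4 kN at a=8/3 m (b=L-a=16/3):
  R_A = Pb/L = 4·(16/3)/8 = 8/3 kN
  R_B = Pa/L = 4·(8/3)/8 = 4/3 kN
Load 2 — applied couple M₀=12 kN·m at a=16/5 m (b=L-a=24/5):
  R_A = M₀/L = 12/8 = 3/2 kN
  R_B = -M₀/L = -12/8 = -3/2 kN
Superposition: R_A = 25/6 kN, R_B = -1/6 kN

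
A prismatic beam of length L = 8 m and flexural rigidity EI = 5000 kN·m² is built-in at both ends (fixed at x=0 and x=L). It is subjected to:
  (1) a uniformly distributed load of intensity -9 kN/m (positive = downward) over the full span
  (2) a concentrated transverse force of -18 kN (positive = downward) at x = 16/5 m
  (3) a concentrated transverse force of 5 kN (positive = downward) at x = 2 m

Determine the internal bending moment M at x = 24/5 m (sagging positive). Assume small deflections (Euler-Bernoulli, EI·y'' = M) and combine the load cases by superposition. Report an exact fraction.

Load 1 — uniform load w=-9 kN/m over full span:
  M_1 = wLx/2 - wL²/12 - wx²/2 = (-9)·8·(24/5)/2 - (-9)·8²/12 - (-9)·(24/5)²/2 = -528/25 kN·m
Load 2 — point force P=-18 kN at a=16/5 m (b=L-a=24/5):
  M_2 = Pa²(a+3b)(L-x)/L³ - Pa²b/L²  [x>a] = (-18)·(16/5)²·((16/5)+3·(24/5))·(8-(24/5))/8³ - (-18)·(16/5)²·(24/5)/8² = -4032/625 kN·m
Load 3 — point force P=5 kN at a=2 m (b=L-a=6):
  M_3 = Pa²(a+3b)(L-x)/L³ - Pa²b/L²  [x>a] = 5·2²·(2+3·6)·(8-(24/5))/8³ - 5·2²·6/8² = 5/8 kN·m
Superposition: M = Σ M_i = -134731/5000 kN·m ≈ -26.946200 kN·m

M(24/5) = -134731/5000 kN·m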